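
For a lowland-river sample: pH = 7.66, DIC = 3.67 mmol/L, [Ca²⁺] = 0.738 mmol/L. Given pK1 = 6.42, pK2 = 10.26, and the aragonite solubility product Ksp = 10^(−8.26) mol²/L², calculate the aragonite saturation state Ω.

α₂ = 1 / (1 + [H⁺]/K2 + [H⁺]²/(K1K2)) = 1 / (1 + 10^+2.60 + 10^+1.36)
   = 1 / (1 + 398.11 + 22.909) = 1/422.02 = 0.002370
[CO3²⁻] = α₂ × DIC = 0.002370 × 3.67 = 0.008696 mmol/L = 8.696 μmol/L
Ksp = 10^(−8.26) = 5.495×10^-9
Ω = [Ca²⁺][CO3²⁻]/Ksp = (0.738×10^-3)(8.696×10^-6) / 5.495×10^-9 = 1.17

Ω = 1.17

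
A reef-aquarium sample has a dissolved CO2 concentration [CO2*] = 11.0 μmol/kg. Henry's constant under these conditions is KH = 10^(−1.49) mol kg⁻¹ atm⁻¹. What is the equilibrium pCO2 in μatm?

pCO2 = 340 μatm

KH = 10^(−1.49) = 3.236×10^-2 mol kg⁻¹ atm⁻¹
pCO2 = [CO2*]/KH = 11.0×10^-6 / 3.236×10^-2 = 3.40×10^-4 atm = 340 μatm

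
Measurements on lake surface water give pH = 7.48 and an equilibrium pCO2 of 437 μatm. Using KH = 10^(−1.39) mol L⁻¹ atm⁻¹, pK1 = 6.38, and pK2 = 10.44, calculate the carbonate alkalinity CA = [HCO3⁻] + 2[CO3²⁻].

[CO2*] = KH · pCO2 = 10^(−1.39) × 437×10^-6 = 1.780×10^-5 mol/L
α₀ = 1/(1 + K1/[H⁺] + K1K2/[H⁺]²) = 1/(1 + 10^+1.10 + 10^-1.86) = 0.07351
DIC = [CO2*]/α₀ = 1.780×10^-5 / 0.07351 = 0.2422 mmol/L
CA = (α₁ + 2α₂)·DIC = (0.9255 + 2×0.001015) × 0.2422 = 0.225 mmol/L

CA = 0.225 mmol/L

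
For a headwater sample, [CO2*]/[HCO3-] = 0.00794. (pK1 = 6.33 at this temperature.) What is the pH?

From K1 = [H⁺][HCO3-]/[CO2*]:  pH = pK1 − log₁₀([CO2*]/[HCO3-])
log₁₀(0.00794) = -2.100
pH = 6.33 − (-2.100) = 8.43

pH = 8.43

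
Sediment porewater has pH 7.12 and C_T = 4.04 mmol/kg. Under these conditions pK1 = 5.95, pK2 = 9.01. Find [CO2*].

α₀ = 1 / (1 + K1/[H⁺] + K1K2/[H⁺]²) = 1 / (1 + 10^+1.17 + 10^-0.72)
   = 1 / (1 + 14.791 + 0.19055) = 1/15.982 = 0.06257
[CO2*] = α₀ × DIC = 0.06257 × 4.04 = 0.253 mmol/kg

[CO2*] = 0.253 mmol/kg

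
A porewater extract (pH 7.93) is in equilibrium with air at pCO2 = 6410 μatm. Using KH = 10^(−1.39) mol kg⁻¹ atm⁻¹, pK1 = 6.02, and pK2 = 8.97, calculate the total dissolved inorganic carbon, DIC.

DIC = 23.4 mmol/kg

[CO2*] = KH · pCO2 = 10^(−1.39) × 6410×10^-6 = 2.611×10^-4 mol/kg
α₀ = 1/(1 + K1/[H⁺] + K1K2/[H⁺]²) = 1/(1 + 10^+1.91 + 10^+0.87) = 0.01115
DIC = [CO2*]/α₀ = 2.611×10^-4 / 0.01115 = 23.4 mmol/kg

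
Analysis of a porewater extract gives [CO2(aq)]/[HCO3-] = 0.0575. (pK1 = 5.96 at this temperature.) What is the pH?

pH = 7.20

From K1 = [H⁺][HCO3-]/[CO2(aq)]:  pH = pK1 − log₁₀([CO2(aq)]/[HCO3-])
log₁₀(0.0575) = -1.240
pH = 5.96 − (-1.240) = 7.20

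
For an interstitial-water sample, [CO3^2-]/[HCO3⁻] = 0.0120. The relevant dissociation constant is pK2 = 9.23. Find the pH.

pH = 7.31

From K2 = [H⁺][CO3^2-]/[HCO3⁻]:  pH = pK2 + log₁₀([CO3^2-]/[HCO3⁻])
log₁₀(0.0120) = -1.921
pH = 9.23 + (-1.921) = 7.31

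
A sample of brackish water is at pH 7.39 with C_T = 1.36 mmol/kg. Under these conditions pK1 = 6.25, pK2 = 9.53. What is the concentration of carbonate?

α₂ = 1 / (1 + [H⁺]/K2 + [H⁺]²/(K1K2)) = 1 / (1 + 10^+2.14 + 10^+1.00)
   = 1 / (1 + 138.04 + 10.000) = 1/149.04 = 0.006710
[CO3²⁻] = α₂ × DIC = 0.006710 × 1.36 = 0.00913 mmol/kg = 9.13 μmol/kg

[CO3²⁻] = 9.13 μmol/kg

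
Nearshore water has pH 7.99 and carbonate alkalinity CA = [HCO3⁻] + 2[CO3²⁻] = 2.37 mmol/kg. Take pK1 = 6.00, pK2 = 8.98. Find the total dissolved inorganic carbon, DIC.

CA = [HCO3⁻] + 2[CO3²⁻] = (α₁ + 2α₂)·DIC
At pH 7.99: [H⁺]/K1 = 10^-1.99 = 0.010233, K2/[H⁺] = 10^-0.99 = 0.10233
α₁ = 1/(1 + 0.010233 + 0.10233) = 1/1.1126 = 0.8988; α₂ = α₁·K2/[H⁺] = 0.09198
α₁ + 2α₂ = 1.0828
DIC = CA / (α₁ + 2α₂) = 2.37 / 1.0828 = 2.19 mmol/kg

DIC = 2.19 mmol/kg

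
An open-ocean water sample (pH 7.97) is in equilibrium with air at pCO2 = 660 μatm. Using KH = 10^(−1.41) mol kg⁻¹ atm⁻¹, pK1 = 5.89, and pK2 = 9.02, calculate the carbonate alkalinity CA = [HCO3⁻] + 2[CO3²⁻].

CA = 3.64 mmol/kg

[CO2*] = KH · pCO2 = 10^(−1.41) × 660×10^-6 = 2.568×10^-5 mol/kg
α₀ = 1/(1 + K1/[H⁺] + K1K2/[H⁺]²) = 1/(1 + 10^+2.08 + 10^+1.03) = 0.007579
DIC = [CO2*]/α₀ = 2.568×10^-5 / 0.007579 = 3.388 mmol/kg
CA = (α₁ + 2α₂)·DIC = (0.9112 + 2×0.08121) × 3.388 = 3.64 mmol/kg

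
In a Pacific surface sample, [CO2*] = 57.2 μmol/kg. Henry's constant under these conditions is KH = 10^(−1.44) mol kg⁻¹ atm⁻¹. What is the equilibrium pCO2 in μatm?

KH = 10^(−1.44) = 3.631×10^-2 mol kg⁻¹ atm⁻¹
pCO2 = [CO2*]/KH = 57.2×10^-6 / 3.631×10^-2 = 1.58×10^-3 atm = 1580 μatm

pCO2 = 1580 μatm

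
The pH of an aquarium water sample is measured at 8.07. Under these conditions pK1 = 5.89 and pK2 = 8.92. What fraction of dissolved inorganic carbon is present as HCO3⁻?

α₁ = 1 / (1 + [H⁺]/K1 + K2/[H⁺]) = 1 / (1 + 10^-2.18 + 10^-0.85)
   = 1 / (1 + 0.0066069 + 0.14125) = 1/1.1479 = 0.8712

α₁ = 0.871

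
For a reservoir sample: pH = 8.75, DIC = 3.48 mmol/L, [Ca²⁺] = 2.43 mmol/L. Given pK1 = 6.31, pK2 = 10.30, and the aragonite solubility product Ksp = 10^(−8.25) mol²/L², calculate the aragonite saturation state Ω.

Ω = 41.1

α₂ = 1 / (1 + [H⁺]/K2 + [H⁺]²/(K1K2)) = 1 / (1 + 10^+1.55 + 10^-0.89)
   = 1 / (1 + 35.481 + 0.12882) = 1/36.610 = 0.02731
[CO3²⁻] = α₂ × DIC = 0.02731 × 3.48 = 0.09506 mmol/L
Ksp = 10^(−8.25) = 5.623×10^-9
Ω = [Ca²⁺][CO3²⁻]/Ksp = (2.43×10^-3)(9.506×10^-5) / 5.623×10^-9 = 41.1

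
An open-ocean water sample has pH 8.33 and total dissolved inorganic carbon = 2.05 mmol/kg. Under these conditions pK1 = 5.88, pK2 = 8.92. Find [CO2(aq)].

[CO2*] = 5.77 μmol/kg

α₀ = 1 / (1 + K1/[H⁺] + K1K2/[H⁺]²) = 1 / (1 + 10^+2.45 + 10^+1.86)
   = 1 / (1 + 281.84 + 72.444) = 1/355.28 = 0.002815
[CO2*] = α₀ × DIC = 0.002815 × 2.05 = 0.00577 mmol/kg = 5.77 μmol/kg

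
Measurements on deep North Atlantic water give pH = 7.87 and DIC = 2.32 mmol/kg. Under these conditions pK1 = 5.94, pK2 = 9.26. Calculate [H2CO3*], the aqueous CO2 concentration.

[CO2*] = 0.0259 mmol/kg

α₀ = 1 / (1 + K1/[H⁺] + K1K2/[H⁺]²) = 1 / (1 + 10^+1.93 + 10^+0.54)
   = 1 / (1 + 85.114 + 3.4674) = 1/89.581 = 0.01116
[CO2*] = α₀ × DIC = 0.01116 × 2.32 = 0.0259 mmol/kg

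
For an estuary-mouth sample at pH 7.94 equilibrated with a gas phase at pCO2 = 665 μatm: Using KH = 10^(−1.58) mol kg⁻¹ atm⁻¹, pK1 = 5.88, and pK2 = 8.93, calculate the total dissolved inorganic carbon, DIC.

DIC = 2.23 mmol/kg

[CO2*] = KH · pCO2 = 10^(−1.58) × 665×10^-6 = 1.749×10^-5 mol/kg
α₀ = 1/(1 + K1/[H⁺] + K1K2/[H⁺]²) = 1/(1 + 10^+2.06 + 10^+1.07) = 0.007839
DIC = [CO2*]/α₀ = 1.749×10^-5 / 0.007839 = 2.23 mmol/kg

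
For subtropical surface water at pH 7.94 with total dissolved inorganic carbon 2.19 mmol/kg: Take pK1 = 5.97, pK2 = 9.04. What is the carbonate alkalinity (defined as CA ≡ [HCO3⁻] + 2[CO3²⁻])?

CA = 2.33 mmol/kg

CA = [HCO3⁻] + 2[CO3²⁻] = (α₁ + 2α₂)·DIC
At pH 7.94: [H⁺]/K1 = 10^-1.97 = 0.010715, K2/[H⁺] = 10^-1.10 = 0.079433
α₁ = 1/(1 + 0.010715 + 0.079433) = 1/1.0901 = 0.9173; α₂ = α₁·K2/[H⁺] = 0.07286
α₁ + 2α₂ = 1.0630
CA = 1.0630 × 2.19 = 2.33 mmol/kg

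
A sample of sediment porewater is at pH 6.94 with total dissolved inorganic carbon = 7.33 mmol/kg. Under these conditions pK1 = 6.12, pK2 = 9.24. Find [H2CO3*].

α₀ = 1 / (1 + K1/[H⁺] + K1K2/[H⁺]²) = 1 / (1 + 10^+0.82 + 10^-1.48)
   = 1 / (1 + 6.6069 + 0.033113) = 1/7.6400 = 0.1309
[CO2*] = α₀ × DIC = 0.1309 × 7.33 = 0.959 mmol/kg

[CO2*] = 0.959 mmol/kg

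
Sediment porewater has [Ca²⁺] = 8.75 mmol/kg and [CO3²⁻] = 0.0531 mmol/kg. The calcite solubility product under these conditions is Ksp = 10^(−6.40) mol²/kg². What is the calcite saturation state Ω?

Ksp = 10^(−6.40) = 3.981×10^-7
Ω = [Ca²⁺][CO3²⁻]/Ksp = (8.75×10^-3)(0.0531×10^-3) / 3.981×10^-7 = 1.17

Ω = 1.17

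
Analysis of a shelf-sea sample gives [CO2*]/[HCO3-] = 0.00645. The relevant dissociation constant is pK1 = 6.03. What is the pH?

pH = 8.22

From K1 = [H⁺][HCO3-]/[CO2*]:  pH = pK1 − log₁₀([CO2*]/[HCO3-])
log₁₀(0.00645) = -2.190
pH = 6.03 − (-2.190) = 8.22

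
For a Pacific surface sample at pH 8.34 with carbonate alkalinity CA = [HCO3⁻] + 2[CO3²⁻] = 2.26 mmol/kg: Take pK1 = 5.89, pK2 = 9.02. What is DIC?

DIC = 1.93 mmol/kg

CA = [HCO3⁻] + 2[CO3²⁻] = (α₁ + 2α₂)·DIC
At pH 8.34: [H⁺]/K1 = 10^-2.45 = 0.0035481, K2/[H⁺] = 10^-0.68 = 0.20893
α₁ = 1/(1 + 0.0035481 + 0.20893) = 1/1.2125 = 0.8248; α₂ = α₁·K2/[H⁺] = 0.1723
α₁ + 2α₂ = 1.1694
DIC = CA / (α₁ + 2α₂) = 2.26 / 1.1694 = 1.93 mmol/kg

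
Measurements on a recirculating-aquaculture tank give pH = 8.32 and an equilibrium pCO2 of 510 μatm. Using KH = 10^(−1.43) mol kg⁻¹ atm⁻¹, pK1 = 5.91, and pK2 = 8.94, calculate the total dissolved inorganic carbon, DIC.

DIC = 6.06 mmol/kg

[CO2*] = KH · pCO2 = 10^(−1.43) × 510×10^-6 = 1.895×10^-5 mol/kg
α₀ = 1/(1 + K1/[H⁺] + K1K2/[H⁺]²) = 1/(1 + 10^+2.41 + 10^+1.79) = 0.003128
DIC = [CO2*]/α₀ = 1.895×10^-5 / 0.003128 = 6.06 mmol/kg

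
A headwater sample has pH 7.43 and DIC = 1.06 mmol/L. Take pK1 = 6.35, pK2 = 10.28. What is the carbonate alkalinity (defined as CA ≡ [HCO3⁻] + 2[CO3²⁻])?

CA = [HCO3⁻] + 2[CO3²⁻] = (α₁ + 2α₂)·DIC
At pH 7.43: [H⁺]/K1 = 10^-1.08 = 0.083176, K2/[H⁺] = 10^-2.85 = 0.0014125
α₁ = 1/(1 + 0.083176 + 0.0014125) = 1/1.0846 = 0.9220; α₂ = α₁·K2/[H⁺] = 0.001302
α₁ + 2α₂ = 0.9246
CA = 0.9246 × 1.06 = 0.980 mmol/L

CA = 0.980 mmol/L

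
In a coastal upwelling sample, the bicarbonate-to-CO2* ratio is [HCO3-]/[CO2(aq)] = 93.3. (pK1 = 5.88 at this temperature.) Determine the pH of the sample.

From K1 = [H⁺][HCO3-]/[CO2(aq)]:  pH = pK1 + log₁₀([HCO3-]/[CO2(aq)])
log₁₀(93.3) = +1.970
pH = 5.88 + (+1.970) = 7.85

pH = 7.85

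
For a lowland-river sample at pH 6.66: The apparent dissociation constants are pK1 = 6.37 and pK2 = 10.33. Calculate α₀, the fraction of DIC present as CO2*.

α₀ = 1 / (1 + K1/[H⁺] + K1K2/[H⁺]²) = 1 / (1 + 10^+0.29 + 10^-3.38)
   = 1 / (1 + 1.9498 + 0.00041687) = 1/2.9503 = 0.3390

α₀ = 0.339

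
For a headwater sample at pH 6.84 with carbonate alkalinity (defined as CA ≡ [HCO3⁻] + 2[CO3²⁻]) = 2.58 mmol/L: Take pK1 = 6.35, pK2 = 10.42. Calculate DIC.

DIC = 3.41 mmol/L

CA = [HCO3⁻] + 2[CO3²⁻] = (α₁ + 2α₂)·DIC
At pH 6.84: [H⁺]/K1 = 10^-0.49 = 0.32359, K2/[H⁺] = 10^-3.58 = 0.00026303
α₁ = 1/(1 + 0.32359 + 0.00026303) = 1/1.3239 = 0.7554; α₂ = α₁·K2/[H⁺] = 0.0001987
α₁ + 2α₂ = 0.7558
DIC = CA / (α₁ + 2α₂) = 2.58 / 0.7558 = 3.41 mmol/L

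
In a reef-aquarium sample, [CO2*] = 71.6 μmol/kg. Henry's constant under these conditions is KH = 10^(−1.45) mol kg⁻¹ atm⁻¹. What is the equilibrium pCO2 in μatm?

KH = 10^(−1.45) = 3.548×10^-2 mol kg⁻¹ atm⁻¹
pCO2 = [CO2*]/KH = 71.6×10^-6 / 3.548×10^-2 = 2.02×10^-3 atm = 2020 μatm

pCO2 = 2020 μatm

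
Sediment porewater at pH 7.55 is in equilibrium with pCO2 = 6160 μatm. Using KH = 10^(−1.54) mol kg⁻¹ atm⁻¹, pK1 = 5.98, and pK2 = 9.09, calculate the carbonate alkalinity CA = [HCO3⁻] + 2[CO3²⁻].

CA = 6.98 mmol/kg

[CO2*] = KH · pCO2 = 10^(−1.54) × 6160×10^-6 = 1.777×10^-4 mol/kg
α₀ = 1/(1 + K1/[H⁺] + K1K2/[H⁺]²) = 1/(1 + 10^+1.57 + 10^+0.03) = 0.02549
DIC = [CO2*]/α₀ = 1.777×10^-4 / 0.02549 = 6.969 mmol/kg
CA = (α₁ + 2α₂)·DIC = (0.9472 + 2×0.02732) × 6.969 = 6.98 mmol/kg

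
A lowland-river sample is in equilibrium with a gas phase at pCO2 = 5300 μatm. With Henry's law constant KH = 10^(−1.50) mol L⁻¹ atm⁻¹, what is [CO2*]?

[CO2*] = 168 μmol/L

KH = 10^(−1.50) = 3.162×10^-2 mol L⁻¹ atm⁻¹
[CO2*] = KH · pCO2 = 3.162×10^-2 × 5300×10^-6 atm = 1.68×10^-4 mol/L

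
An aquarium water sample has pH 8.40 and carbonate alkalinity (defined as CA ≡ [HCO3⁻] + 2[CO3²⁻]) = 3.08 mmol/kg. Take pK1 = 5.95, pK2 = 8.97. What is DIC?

DIC = 2.55 mmol/kg

CA = [HCO3⁻] + 2[CO3²⁻] = (α₁ + 2α₂)·DIC
At pH 8.40: [H⁺]/K1 = 10^-2.45 = 0.0035481, K2/[H⁺] = 10^-0.57 = 0.26915
α₁ = 1/(1 + 0.0035481 + 0.26915) = 1/1.2727 = 0.7857; α₂ = α₁·K2/[H⁺] = 0.2115
α₁ + 2α₂ = 1.2087
DIC = CA / (α₁ + 2α₂) = 3.08 / 1.2087 = 2.55 mmol/kg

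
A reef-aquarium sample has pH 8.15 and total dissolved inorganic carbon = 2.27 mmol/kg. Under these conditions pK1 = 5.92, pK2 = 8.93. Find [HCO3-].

α₁ = 1 / (1 + [H⁺]/K1 + K2/[H⁺]) = 1 / (1 + 10^-2.23 + 10^-0.78)
   = 1 / (1 + 0.0058884 + 0.16596) = 1/1.1718 = 0.8534
[HCO3⁻] = α₁ × DIC = 0.8534 × 2.27 = 1.94 mmol/kg

[HCO3⁻] = 1.94 mmol/kg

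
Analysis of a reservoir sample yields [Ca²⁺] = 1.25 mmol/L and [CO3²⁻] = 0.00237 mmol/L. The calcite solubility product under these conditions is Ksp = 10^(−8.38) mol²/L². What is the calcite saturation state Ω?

Ksp = 10^(−8.38) = 4.169×10^-9
Ω = [Ca²⁺][CO3²⁻]/Ksp = (1.25×10^-3)(0.00237×10^-3) / 4.169×10^-9 = 0.711

Ω = 0.711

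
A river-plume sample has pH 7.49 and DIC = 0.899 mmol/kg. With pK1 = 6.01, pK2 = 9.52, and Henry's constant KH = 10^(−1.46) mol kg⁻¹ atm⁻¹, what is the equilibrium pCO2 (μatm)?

α₀ = 1 / (1 + K1/[H⁺] + K1K2/[H⁺]²) = 1 / (1 + 10^+1.48 + 10^-0.55)
   = 1 / (1 + 30.200 + 0.28184) = 1/31.481 = 0.03176
[CO2*] = α₀ × DIC = 0.03176 × 0.899 = 0.02856 mmol/kg
pCO2 = [CO2*]/KH = 2.856×10^-5 / 3.467×10^-2 = 824 μatm

pCO2 = 824 μatm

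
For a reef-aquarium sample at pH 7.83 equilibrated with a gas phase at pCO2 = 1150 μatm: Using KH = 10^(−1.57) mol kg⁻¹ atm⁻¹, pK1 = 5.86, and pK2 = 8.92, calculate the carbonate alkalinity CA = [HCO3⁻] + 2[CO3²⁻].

CA = 3.36 mmol/kg

[CO2*] = KH · pCO2 = 10^(−1.57) × 1150×10^-6 = 3.095×10^-5 mol/kg
α₀ = 1/(1 + K1/[H⁺] + K1K2/[H⁺]²) = 1/(1 + 10^+1.97 + 10^+0.88) = 0.009812
DIC = [CO2*]/α₀ = 3.095×10^-5 / 0.009812 = 3.154 mmol/kg
CA = (α₁ + 2α₂)·DIC = (0.9158 + 2×0.07444) × 3.154 = 3.36 mmol/kg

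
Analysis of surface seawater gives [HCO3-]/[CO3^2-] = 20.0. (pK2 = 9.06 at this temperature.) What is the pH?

pH = 7.76

From K2 = [H⁺][CO3^2-]/[HCO3-]:  pH = pK2 − log₁₀([HCO3-]/[CO3^2-])
log₁₀(20.0) = +1.301
pH = 9.06 − (+1.301) = 7.76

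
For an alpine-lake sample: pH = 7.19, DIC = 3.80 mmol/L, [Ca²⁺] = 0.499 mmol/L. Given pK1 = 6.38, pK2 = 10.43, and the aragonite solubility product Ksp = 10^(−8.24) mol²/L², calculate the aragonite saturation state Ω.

α₂ = 1 / (1 + [H⁺]/K2 + [H⁺]²/(K1K2)) = 1 / (1 + 10^+3.24 + 10^+2.43)
   = 1 / (1 + 1737.8 + 269.15) = 1/2008.0 = 0.0004980
[CO3²⁻] = α₂ × DIC = 0.0004980 × 3.80 = 0.001892 mmol/L = 1.892 μmol/L
Ksp = 10^(−8.24) = 5.754×10^-9
Ω = [Ca²⁺][CO3²⁻]/Ksp = (0.499×10^-3)(1.892×10^-6) / 5.754×10^-9 = 0.164

Ω = 0.164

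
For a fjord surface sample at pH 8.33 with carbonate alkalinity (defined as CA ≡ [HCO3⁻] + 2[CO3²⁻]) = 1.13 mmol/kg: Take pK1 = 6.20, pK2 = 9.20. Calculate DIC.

DIC = 1.02 mmol/kg

CA = [HCO3⁻] + 2[CO3²⁻] = (α₁ + 2α₂)·DIC
At pH 8.33: [H⁺]/K1 = 10^-2.13 = 0.0074131, K2/[H⁺] = 10^-0.87 = 0.13490
α₁ = 1/(1 + 0.0074131 + 0.13490) = 1/1.1423 = 0.8754; α₂ = α₁·K2/[H⁺] = 0.1181
α₁ + 2α₂ = 1.1116
DIC = CA / (α₁ + 2α₂) = 1.13 / 1.1116 = 1.02 mmol/kg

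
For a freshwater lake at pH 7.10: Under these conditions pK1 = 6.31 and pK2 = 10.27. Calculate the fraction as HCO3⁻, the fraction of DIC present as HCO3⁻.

α₁ = 0.860

α₁ = 1 / (1 + [H⁺]/K1 + K2/[H⁺]) = 1 / (1 + 10^-0.79 + 10^-3.17)
   = 1 / (1 + 0.16218 + 0.00067608) = 1/1.1629 = 0.8600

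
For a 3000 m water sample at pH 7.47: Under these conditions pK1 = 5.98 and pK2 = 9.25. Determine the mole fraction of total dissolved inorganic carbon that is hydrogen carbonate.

α₁ = 1 / (1 + [H⁺]/K1 + K2/[H⁺]) = 1 / (1 + 10^-1.49 + 10^-1.78)
   = 1 / (1 + 0.032359 + 0.016596) = 1/1.0490 = 0.9533

α₁ = 0.953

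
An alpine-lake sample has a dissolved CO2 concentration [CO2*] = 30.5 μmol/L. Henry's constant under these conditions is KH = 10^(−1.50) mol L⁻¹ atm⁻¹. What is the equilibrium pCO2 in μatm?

KH = 10^(−1.50) = 3.162×10^-2 mol L⁻¹ atm⁻¹
pCO2 = [CO2*]/KH = 30.5×10^-6 / 3.162×10^-2 = 9.64×10^-4 atm = 964 μatm

pCO2 = 964 μatm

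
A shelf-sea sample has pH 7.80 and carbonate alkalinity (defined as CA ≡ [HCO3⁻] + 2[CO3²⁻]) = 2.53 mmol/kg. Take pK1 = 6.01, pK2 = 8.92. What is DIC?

DIC = 2.40 mmol/kg

CA = [HCO3⁻] + 2[CO3²⁻] = (α₁ + 2α₂)·DIC
At pH 7.80: [H⁺]/K1 = 10^-1.79 = 0.016218, K2/[H⁺] = 10^-1.12 = 0.075858
α₁ = 1/(1 + 0.016218 + 0.075858) = 1/1.0921 = 0.9157; α₂ = α₁·K2/[H⁺] = 0.06946
α₁ + 2α₂ = 1.0546
DIC = CA / (α₁ + 2α₂) = 2.53 / 1.0546 = 2.40 mmol/kg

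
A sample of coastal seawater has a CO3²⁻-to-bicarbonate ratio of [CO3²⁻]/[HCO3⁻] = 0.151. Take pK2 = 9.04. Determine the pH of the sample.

From K2 = [H⁺][CO3²⁻]/[HCO3⁻]:  pH = pK2 + log₁₀([CO3²⁻]/[HCO3⁻])
log₁₀(0.151) = -0.821
pH = 9.04 + (-0.821) = 8.22

pH = 8.22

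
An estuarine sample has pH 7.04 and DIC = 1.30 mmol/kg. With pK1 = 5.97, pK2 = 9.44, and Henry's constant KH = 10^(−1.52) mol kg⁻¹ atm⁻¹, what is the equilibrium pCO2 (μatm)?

pCO2 = 3360 μatm

α₀ = 1 / (1 + K1/[H⁺] + K1K2/[H⁺]²) = 1 / (1 + 10^+1.07 + 10^-1.33)
   = 1 / (1 + 11.749 + 0.046774) = 1/12.796 = 0.07815
[CO2*] = α₀ × DIC = 0.07815 × 1.30 = 0.1016 mmol/kg
pCO2 = [CO2*]/KH = 1.016×10^-4 / 3.020×10^-2 = 3360 μatm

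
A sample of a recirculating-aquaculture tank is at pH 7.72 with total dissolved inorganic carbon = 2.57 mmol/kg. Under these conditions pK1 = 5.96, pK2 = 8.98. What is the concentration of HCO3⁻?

[HCO3⁻] = 2.40 mmol/kg

α₁ = 1 / (1 + [H⁺]/K1 + K2/[H⁺]) = 1 / (1 + 10^-1.76 + 10^-1.26)
   = 1 / (1 + 0.017378 + 0.054954) = 1/1.0723 = 0.9325
[HCO3⁻] = α₁ × DIC = 0.9325 × 2.57 = 2.40 mmol/kg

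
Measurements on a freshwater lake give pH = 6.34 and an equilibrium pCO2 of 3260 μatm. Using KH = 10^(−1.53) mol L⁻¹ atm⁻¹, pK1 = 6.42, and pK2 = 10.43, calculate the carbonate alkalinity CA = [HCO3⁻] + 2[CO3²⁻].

CA = 0.0800 mmol/L

[CO2*] = KH · pCO2 = 10^(−1.53) × 3260×10^-6 = 9.621×10^-5 mol/L
α₀ = 1/(1 + K1/[H⁺] + K1K2/[H⁺]²) = 1/(1 + 10^-0.08 + 10^-4.17) = 0.5459
DIC = [CO2*]/α₀ = 9.621×10^-5 / 0.5459 = 0.1762 mmol/L
CA = (α₁ + 2α₂)·DIC = (0.4541 + 2×3.691×10^-5) × 0.1762 = 0.0800 mmol/L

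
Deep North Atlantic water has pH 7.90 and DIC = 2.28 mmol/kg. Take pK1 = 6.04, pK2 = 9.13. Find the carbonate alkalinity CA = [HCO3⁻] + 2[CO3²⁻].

CA = [HCO3⁻] + 2[CO3²⁻] = (α₁ + 2α₂)·DIC
At pH 7.90: [H⁺]/K1 = 10^-1.86 = 0.013804, K2/[H⁺] = 10^-1.23 = 0.058884
α₁ = 1/(1 + 0.013804 + 0.058884) = 1/1.0727 = 0.9322; α₂ = α₁·K2/[H⁺] = 0.05489
α₁ + 2α₂ = 1.0420
CA = 1.0420 × 2.28 = 2.38 mmol/kg

CA = 2.38 mmol/kg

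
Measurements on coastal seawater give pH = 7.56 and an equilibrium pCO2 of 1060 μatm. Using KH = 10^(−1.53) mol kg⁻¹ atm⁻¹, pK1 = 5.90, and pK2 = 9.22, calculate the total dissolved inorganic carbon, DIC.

[CO2*] = KH · pCO2 = 10^(−1.53) × 1060×10^-6 = 3.128×10^-5 mol/kg
α₀ = 1/(1 + K1/[H⁺] + K1K2/[H⁺]²) = 1/(1 + 10^+1.66 + 10^-0.00) = 0.02096
DIC = [CO2*]/α₀ = 3.128×10^-5 / 0.02096 = 1.49 mmol/kg

DIC = 1.49 mmol/kg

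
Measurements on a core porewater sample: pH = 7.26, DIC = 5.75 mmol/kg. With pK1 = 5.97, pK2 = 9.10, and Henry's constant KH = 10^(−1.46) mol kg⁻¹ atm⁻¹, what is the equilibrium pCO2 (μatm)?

pCO2 = 7980 μatm

α₀ = 1 / (1 + K1/[H⁺] + K1K2/[H⁺]²) = 1 / (1 + 10^+1.29 + 10^-0.55)
   = 1 / (1 + 19.498 + 0.28184) = 1/20.780 = 0.04812
[CO2*] = α₀ × DIC = 0.04812 × 5.75 = 0.2767 mmol/kg
pCO2 = [CO2*]/KH = 2.767×10^-4 / 3.467×10^-2 = 7980 μatm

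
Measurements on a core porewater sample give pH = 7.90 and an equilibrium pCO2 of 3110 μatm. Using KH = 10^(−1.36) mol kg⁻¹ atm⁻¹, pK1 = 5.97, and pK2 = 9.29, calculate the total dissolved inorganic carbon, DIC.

[CO2*] = KH · pCO2 = 10^(−1.36) × 3110×10^-6 = 1.358×10^-4 mol/kg
α₀ = 1/(1 + K1/[H⁺] + K1K2/[H⁺]²) = 1/(1 + 10^+1.93 + 10^+0.54) = 0.01116
DIC = [CO2*]/α₀ = 1.358×10^-4 / 0.01116 = 12.2 mmol/kg

DIC = 12.2 mmol/kg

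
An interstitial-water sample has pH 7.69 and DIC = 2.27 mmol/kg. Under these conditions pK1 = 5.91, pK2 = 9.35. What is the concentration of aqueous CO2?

[CO2*] = 0.0363 mmol/kg

α₀ = 1 / (1 + K1/[H⁺] + K1K2/[H⁺]²) = 1 / (1 + 10^+1.78 + 10^+0.12)
   = 1 / (1 + 60.256 + 1.3183) = 1/62.574 = 0.01598
[CO2*] = α₀ × DIC = 0.01598 × 2.27 = 0.0363 mmol/kg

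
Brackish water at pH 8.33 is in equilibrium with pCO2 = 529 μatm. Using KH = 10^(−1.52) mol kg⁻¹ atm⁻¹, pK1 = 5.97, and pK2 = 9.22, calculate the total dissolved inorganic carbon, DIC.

[CO2*] = KH · pCO2 = 10^(−1.52) × 529×10^-6 = 1.598×10^-5 mol/kg
α₀ = 1/(1 + K1/[H⁺] + K1K2/[H⁺]²) = 1/(1 + 10^+2.36 + 10^+1.47) = 0.003852
DIC = [CO2*]/α₀ = 1.598×10^-5 / 0.003852 = 4.15 mmol/kg

DIC = 4.15 mmol/kg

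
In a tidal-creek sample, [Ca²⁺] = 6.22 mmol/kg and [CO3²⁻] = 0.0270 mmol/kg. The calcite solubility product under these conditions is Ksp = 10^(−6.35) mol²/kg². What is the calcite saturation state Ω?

Ω = 0.376

Ksp = 10^(−6.35) = 4.467×10^-7
Ω = [Ca²⁺][CO3²⁻]/Ksp = (6.22×10^-3)(0.0270×10^-3) / 4.467×10^-7 = 0.376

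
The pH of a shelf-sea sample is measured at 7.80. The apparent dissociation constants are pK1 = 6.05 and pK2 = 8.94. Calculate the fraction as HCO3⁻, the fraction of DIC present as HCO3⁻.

α₁ = 0.917

α₁ = 1 / (1 + [H⁺]/K1 + K2/[H⁺]) = 1 / (1 + 10^-1.75 + 10^-1.14)
   = 1 / (1 + 0.017783 + 0.072444) = 1/1.0902 = 0.9172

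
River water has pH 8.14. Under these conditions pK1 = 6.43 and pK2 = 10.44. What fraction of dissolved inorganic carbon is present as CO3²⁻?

α₂ = 1 / (1 + [H⁺]/K2 + [H⁺]²/(K1K2)) = 1 / (1 + 10^+2.30 + 10^+0.59)
   = 1 / (1 + 199.53 + 3.8905) = 1/204.42 = 0.004892

α₂ = 0.00489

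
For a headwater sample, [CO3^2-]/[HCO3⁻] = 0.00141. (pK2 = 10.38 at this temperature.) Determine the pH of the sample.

pH = 7.53

From K2 = [H⁺][CO3^2-]/[HCO3⁻]:  pH = pK2 + log₁₀([CO3^2-]/[HCO3⁻])
log₁₀(0.00141) = -2.851
pH = 10.38 + (-2.851) = 7.53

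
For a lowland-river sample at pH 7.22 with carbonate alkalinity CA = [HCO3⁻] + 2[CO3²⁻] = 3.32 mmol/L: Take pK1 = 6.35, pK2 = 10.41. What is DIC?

DIC = 3.77 mmol/L

CA = [HCO3⁻] + 2[CO3²⁻] = (α₁ + 2α₂)·DIC
At pH 7.22: [H⁺]/K1 = 10^-0.87 = 0.13490, K2/[H⁺] = 10^-3.19 = 0.00064565
α₁ = 1/(1 + 0.13490 + 0.00064565) = 1/1.1355 = 0.8806; α₂ = α₁·K2/[H⁺] = 0.0005686
α₁ + 2α₂ = 0.8818
DIC = CA / (α₁ + 2α₂) = 3.32 / 0.8818 = 3.77 mmol/L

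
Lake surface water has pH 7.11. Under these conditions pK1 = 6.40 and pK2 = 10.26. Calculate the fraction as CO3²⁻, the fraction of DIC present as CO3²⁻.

α₂ = 1 / (1 + [H⁺]/K2 + [H⁺]²/(K1K2)) = 1 / (1 + 10^+3.15 + 10^+2.44)
   = 1 / (1 + 1412.5 + 275.42) = 1/1689.0 = 0.0005921

α₂ = 0.000592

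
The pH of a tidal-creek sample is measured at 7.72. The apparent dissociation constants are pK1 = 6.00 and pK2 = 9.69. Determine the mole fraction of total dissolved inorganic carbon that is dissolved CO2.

α₀ = 1 / (1 + K1/[H⁺] + K1K2/[H⁺]²) = 1 / (1 + 10^+1.72 + 10^-0.25)
   = 1 / (1 + 52.481 + 0.56234) = 1/54.043 = 0.01850

α₀ = 0.0185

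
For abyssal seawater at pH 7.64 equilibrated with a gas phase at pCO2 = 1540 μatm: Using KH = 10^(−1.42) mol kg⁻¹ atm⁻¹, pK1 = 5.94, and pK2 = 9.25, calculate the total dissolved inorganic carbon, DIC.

DIC = 3.06 mmol/kg

[CO2*] = KH · pCO2 = 10^(−1.42) × 1540×10^-6 = 5.855×10^-5 mol/kg
α₀ = 1/(1 + K1/[H⁺] + K1K2/[H⁺]²) = 1/(1 + 10^+1.70 + 10^+0.09) = 0.01910
DIC = [CO2*]/α₀ = 5.855×10^-5 / 0.01910 = 3.06 mmol/kg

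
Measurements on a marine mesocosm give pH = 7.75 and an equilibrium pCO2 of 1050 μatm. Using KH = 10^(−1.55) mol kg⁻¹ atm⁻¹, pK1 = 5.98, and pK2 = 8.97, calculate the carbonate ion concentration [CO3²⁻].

[CO2*] = KH · pCO2 = 10^(−1.55) × 1050×10^-6 = 2.959×10^-5 mol/kg
α₀ = 1/(1 + K1/[H⁺] + K1K2/[H⁺]²) = 1/(1 + 10^+1.77 + 10^+0.55) = 0.01576
DIC = [CO2*]/α₀ = 2.959×10^-5 / 0.01576 = 1.877 mmol/kg
[CO3²⁻] = α₂·DIC; α₂ = 0.05594, so [CO3²⁻] = 0.05594 × 1.877 = 0.105 mmol/kg

[CO3²⁻] = 0.105 mmol/kg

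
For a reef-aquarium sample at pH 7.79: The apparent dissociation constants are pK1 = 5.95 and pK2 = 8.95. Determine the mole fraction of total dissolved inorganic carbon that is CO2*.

α₀ = 0.0133

α₀ = 1 / (1 + K1/[H⁺] + K1K2/[H⁺]²) = 1 / (1 + 10^+1.84 + 10^+0.68)
   = 1 / (1 + 69.183 + 4.7863) = 1/74.969 = 0.01334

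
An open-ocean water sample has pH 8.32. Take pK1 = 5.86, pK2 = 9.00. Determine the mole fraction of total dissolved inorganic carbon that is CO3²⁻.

α₂ = 1 / (1 + [H⁺]/K2 + [H⁺]²/(K1K2)) = 1 / (1 + 10^+0.68 + 10^-1.78)
   = 1 / (1 + 4.7863 + 0.016596) = 1/5.8029 = 0.1723

α₂ = 0.172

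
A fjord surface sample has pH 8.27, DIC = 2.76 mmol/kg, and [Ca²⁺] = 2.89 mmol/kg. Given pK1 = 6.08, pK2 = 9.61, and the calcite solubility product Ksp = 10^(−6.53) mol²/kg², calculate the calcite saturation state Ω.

Ω = 1.17

α₂ = 1 / (1 + [H⁺]/K2 + [H⁺]²/(K1K2)) = 1 / (1 + 10^+1.34 + 10^-0.85)
   = 1 / (1 + 21.878 + 0.14125) = 1/23.019 = 0.04344
[CO3²⁻] = α₂ × DIC = 0.04344 × 2.76 = 0.1199 mmol/kg
Ksp = 10^(−6.53) = 2.951×10^-7
Ω = [Ca²⁺][CO3²⁻]/Ksp = (2.89×10^-3)(1.199×10^-4) / 2.951×10^-7 = 1.17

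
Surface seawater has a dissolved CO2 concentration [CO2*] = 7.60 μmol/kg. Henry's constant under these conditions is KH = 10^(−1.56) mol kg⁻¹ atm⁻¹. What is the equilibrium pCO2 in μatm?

pCO2 = 276 μatm

KH = 10^(−1.56) = 2.754×10^-2 mol kg⁻¹ atm⁻¹
pCO2 = [CO2*]/KH = 7.60×10^-6 / 2.754×10^-2 = 2.76×10^-4 atm = 276 μatm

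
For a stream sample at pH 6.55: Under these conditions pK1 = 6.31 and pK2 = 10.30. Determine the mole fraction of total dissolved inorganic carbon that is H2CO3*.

α₀ = 1 / (1 + K1/[H⁺] + K1K2/[H⁺]²) = 1 / (1 + 10^+0.24 + 10^-3.51)
   = 1 / (1 + 1.7378 + 0.00030903) = 1/2.7381 = 0.3652

α₀ = 0.365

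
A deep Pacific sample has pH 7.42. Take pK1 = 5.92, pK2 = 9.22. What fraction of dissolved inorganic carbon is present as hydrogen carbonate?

α₁ = 1 / (1 + [H⁺]/K1 + K2/[H⁺]) = 1 / (1 + 10^-1.50 + 10^-1.80)
   = 1 / (1 + 0.031623 + 0.015849) = 1/1.0475 = 0.9547

α₁ = 0.955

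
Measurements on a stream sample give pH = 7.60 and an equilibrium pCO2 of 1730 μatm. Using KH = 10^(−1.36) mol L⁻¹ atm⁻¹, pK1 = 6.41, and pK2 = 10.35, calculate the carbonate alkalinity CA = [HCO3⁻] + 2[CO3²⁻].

[CO2*] = KH · pCO2 = 10^(−1.36) × 1730×10^-6 = 7.552×10^-5 mol/L
α₀ = 1/(1 + K1/[H⁺] + K1K2/[H⁺]²) = 1/(1 + 10^+1.19 + 10^-1.56) = 0.06055
DIC = [CO2*]/α₀ = 7.552×10^-5 / 0.06055 = 1.247 mmol/L
CA = (α₁ + 2α₂)·DIC = (0.9378 + 2×0.001668) × 1.247 = 1.17 mmol/L

CA = 1.17 mmol/L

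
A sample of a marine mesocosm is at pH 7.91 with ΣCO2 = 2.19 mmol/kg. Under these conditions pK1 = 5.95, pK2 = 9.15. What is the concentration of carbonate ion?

α₂ = 1 / (1 + [H⁺]/K2 + [H⁺]²/(K1K2)) = 1 / (1 + 10^+1.24 + 10^-0.72)
   = 1 / (1 + 17.378 + 0.19055) = 1/18.569 = 0.05385
[CO3²⁻] = α₂ × DIC = 0.05385 × 2.19 = 0.118 mmol/kg

[CO3²⁻] = 0.118 mmol/kg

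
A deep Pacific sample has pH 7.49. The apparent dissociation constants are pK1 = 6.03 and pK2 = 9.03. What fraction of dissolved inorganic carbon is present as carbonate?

α₂ = 1 / (1 + [H⁺]/K2 + [H⁺]²/(K1K2)) = 1 / (1 + 10^+1.54 + 10^+0.08)
   = 1 / (1 + 34.674 + 1.2023) = 1/36.876 = 0.02712

α₂ = 0.0271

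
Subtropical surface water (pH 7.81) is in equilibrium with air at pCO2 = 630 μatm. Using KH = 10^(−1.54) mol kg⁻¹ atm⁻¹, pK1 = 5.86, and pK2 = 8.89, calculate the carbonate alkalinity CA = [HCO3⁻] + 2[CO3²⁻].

CA = 1.89 mmol/kg

[CO2*] = KH · pCO2 = 10^(−1.54) × 630×10^-6 = 1.817×10^-5 mol/kg
α₀ = 1/(1 + K1/[H⁺] + K1K2/[H⁺]²) = 1/(1 + 10^+1.95 + 10^+0.87) = 0.01025
DIC = [CO2*]/α₀ = 1.817×10^-5 / 0.01025 = 1.772 mmol/kg
CA = (α₁ + 2α₂)·DIC = (0.9137 + 2×0.07600) × 1.772 = 1.89 mmol/kg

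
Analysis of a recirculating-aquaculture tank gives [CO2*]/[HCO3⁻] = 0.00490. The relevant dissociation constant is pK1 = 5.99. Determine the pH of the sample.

From K1 = [H⁺][HCO3⁻]/[CO2*]:  pH = pK1 − log₁₀([CO2*]/[HCO3⁻])
log₁₀(0.00490) = -2.310
pH = 5.99 − (-2.310) = 8.30

pH = 8.30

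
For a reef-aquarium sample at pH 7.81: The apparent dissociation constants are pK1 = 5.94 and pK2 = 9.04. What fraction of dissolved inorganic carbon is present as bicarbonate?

α₁ = 0.933

α₁ = 1 / (1 + [H⁺]/K1 + K2/[H⁺]) = 1 / (1 + 10^-1.87 + 10^-1.23)
   = 1 / (1 + 0.013490 + 0.058884) = 1/1.0724 = 0.9325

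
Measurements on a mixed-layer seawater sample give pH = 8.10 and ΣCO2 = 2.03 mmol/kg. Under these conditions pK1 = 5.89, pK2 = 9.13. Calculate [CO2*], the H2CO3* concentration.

[CO2*] = 11.4 μmol/kg

α₀ = 1 / (1 + K1/[H⁺] + K1K2/[H⁺]²) = 1 / (1 + 10^+2.21 + 10^+1.18)
   = 1 / (1 + 162.18 + 15.136) = 1/178.32 = 0.005608
[CO2*] = α₀ × DIC = 0.005608 × 2.03 = 0.0114 mmol/kg = 11.4 μmol/kg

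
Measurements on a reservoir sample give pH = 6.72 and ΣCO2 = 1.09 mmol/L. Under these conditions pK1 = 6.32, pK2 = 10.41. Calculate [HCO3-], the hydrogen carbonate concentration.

α₁ = 1 / (1 + [H⁺]/K1 + K2/[H⁺]) = 1 / (1 + 10^-0.40 + 10^-3.69)
   = 1 / (1 + 0.39811 + 0.00020417) = 1/1.3983 = 0.7151
[HCO3⁻] = α₁ × DIC = 0.7151 × 1.09 = 0.780 mmol/L

[HCO3⁻] = 0.780 mmol/L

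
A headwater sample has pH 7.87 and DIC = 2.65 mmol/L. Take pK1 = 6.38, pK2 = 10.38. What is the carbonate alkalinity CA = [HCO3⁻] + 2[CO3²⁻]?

CA = [HCO3⁻] + 2[CO3²⁻] = (α₁ + 2α₂)·DIC
At pH 7.87: [H⁺]/K1 = 10^-1.49 = 0.032359, K2/[H⁺] = 10^-2.51 = 0.0030903
α₁ = 1/(1 + 0.032359 + 0.0030903) = 1/1.0354 = 0.9658; α₂ = α₁·K2/[H⁺] = 0.002984
α₁ + 2α₂ = 0.9717
CA = 0.9717 × 2.65 = 2.58 mmol/L

CA = 2.58 mmol/L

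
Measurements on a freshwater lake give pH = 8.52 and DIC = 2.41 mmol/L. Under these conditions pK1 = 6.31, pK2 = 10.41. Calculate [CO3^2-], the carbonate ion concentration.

[CO3²⁻] = 0.0305 mmol/L

α₂ = 1 / (1 + [H⁺]/K2 + [H⁺]²/(K1K2)) = 1 / (1 + 10^+1.89 + 10^-0.32)
   = 1 / (1 + 77.625 + 0.47863) = 1/79.103 = 0.01264
[CO3²⁻] = α₂ × DIC = 0.01264 × 2.41 = 0.0305 mmol/L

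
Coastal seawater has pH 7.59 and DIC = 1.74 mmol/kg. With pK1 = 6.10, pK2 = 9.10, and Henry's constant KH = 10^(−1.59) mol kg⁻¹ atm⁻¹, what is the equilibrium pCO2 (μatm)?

pCO2 = 2060 μatm

α₀ = 1 / (1 + K1/[H⁺] + K1K2/[H⁺]²) = 1 / (1 + 10^+1.49 + 10^-0.02)
   = 1 / (1 + 30.903 + 0.95499) = 1/32.858 = 0.03043
[CO2*] = α₀ × DIC = 0.03043 × 1.74 = 0.05296 mmol/kg
pCO2 = [CO2*]/KH = 5.296×10^-5 / 2.570×10^-2 = 2060 μatm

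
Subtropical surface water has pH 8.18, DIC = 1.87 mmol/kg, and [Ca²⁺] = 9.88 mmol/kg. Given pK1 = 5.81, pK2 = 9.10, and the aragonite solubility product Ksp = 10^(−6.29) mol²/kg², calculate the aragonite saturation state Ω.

Ω = 3.85

α₂ = 1 / (1 + [H⁺]/K2 + [H⁺]²/(K1K2)) = 1 / (1 + 10^+0.92 + 10^-1.45)
   = 1 / (1 + 8.3176 + 0.035481) = 1/9.3531 = 0.1069
[CO3²⁻] = α₂ × DIC = 0.1069 × 1.87 = 0.1999 mmol/kg
Ksp = 10^(−6.29) = 5.129×10^-7
Ω = [Ca²⁺][CO3²⁻]/Ksp = (9.88×10^-3)(1.999×10^-4) / 5.129×10^-7 = 3.85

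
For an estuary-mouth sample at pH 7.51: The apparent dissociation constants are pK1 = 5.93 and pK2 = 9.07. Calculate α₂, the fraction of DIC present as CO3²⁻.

α₂ = 0.0261

α₂ = 1 / (1 + [H⁺]/K2 + [H⁺]²/(K1K2)) = 1 / (1 + 10^+1.56 + 10^-0.02)
   = 1 / (1 + 36.308 + 0.95499) = 1/38.263 = 0.02614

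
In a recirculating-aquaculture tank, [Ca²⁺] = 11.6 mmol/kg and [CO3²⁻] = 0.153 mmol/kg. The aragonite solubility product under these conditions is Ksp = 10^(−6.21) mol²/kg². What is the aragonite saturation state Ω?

Ω = 2.88

Ksp = 10^(−6.21) = 6.166×10^-7
Ω = [Ca²⁺][CO3²⁻]/Ksp = (11.6×10^-3)(0.153×10^-3) / 6.166×10^-7 = 2.88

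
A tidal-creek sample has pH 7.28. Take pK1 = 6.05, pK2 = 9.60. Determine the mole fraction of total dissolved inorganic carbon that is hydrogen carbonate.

α₁ = 0.940

α₁ = 1 / (1 + [H⁺]/K1 + K2/[H⁺]) = 1 / (1 + 10^-1.23 + 10^-2.32)
   = 1 / (1 + 0.058884 + 0.0047863) = 1/1.0637 = 0.9401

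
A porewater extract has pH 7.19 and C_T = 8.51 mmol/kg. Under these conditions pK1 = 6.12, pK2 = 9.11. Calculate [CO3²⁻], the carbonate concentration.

[CO3²⁻] = 0.0933 mmol/kg

α₂ = 1 / (1 + [H⁺]/K2 + [H⁺]²/(K1K2)) = 1 / (1 + 10^+1.92 + 10^+0.85)
   = 1 / (1 + 83.176 + 7.0795) = 1/91.256 = 0.01096
[CO3²⁻] = α₂ × DIC = 0.01096 × 8.51 = 0.0933 mmol/kg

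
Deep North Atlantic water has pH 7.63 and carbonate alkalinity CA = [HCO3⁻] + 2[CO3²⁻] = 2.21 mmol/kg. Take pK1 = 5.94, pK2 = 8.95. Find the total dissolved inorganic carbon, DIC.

CA = [HCO3⁻] + 2[CO3²⁻] = (α₁ + 2α₂)·DIC
At pH 7.63: [H⁺]/K1 = 10^-1.69 = 0.020417, K2/[H⁺] = 10^-1.32 = 0.047863
α₁ = 1/(1 + 0.020417 + 0.047863) = 1/1.0683 = 0.9361; α₂ = α₁·K2/[H⁺] = 0.04480
α₁ + 2α₂ = 1.0257
DIC = CA / (α₁ + 2α₂) = 2.21 / 1.0257 = 2.15 mmol/kg

DIC = 2.15 mmol/kg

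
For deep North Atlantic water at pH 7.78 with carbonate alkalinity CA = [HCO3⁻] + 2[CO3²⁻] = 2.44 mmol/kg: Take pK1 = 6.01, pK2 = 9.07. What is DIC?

DIC = 2.36 mmol/kg

CA = [HCO3⁻] + 2[CO3²⁻] = (α₁ + 2α₂)·DIC
At pH 7.78: [H⁺]/K1 = 10^-1.77 = 0.016982, K2/[H⁺] = 10^-1.29 = 0.051286
α₁ = 1/(1 + 0.016982 + 0.051286) = 1/1.0683 = 0.9361; α₂ = α₁·K2/[H⁺] = 0.04801
α₁ + 2α₂ = 1.0321
DIC = CA / (α₁ + 2α₂) = 2.44 / 1.0321 = 2.36 mmol/kg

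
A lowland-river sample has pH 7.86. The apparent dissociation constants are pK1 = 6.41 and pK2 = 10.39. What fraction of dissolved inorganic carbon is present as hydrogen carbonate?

α₁ = 0.963

α₁ = 1 / (1 + [H⁺]/K1 + K2/[H⁺]) = 1 / (1 + 10^-1.45 + 10^-2.53)
   = 1 / (1 + 0.035481 + 0.0029512) = 1/1.0384 = 0.9630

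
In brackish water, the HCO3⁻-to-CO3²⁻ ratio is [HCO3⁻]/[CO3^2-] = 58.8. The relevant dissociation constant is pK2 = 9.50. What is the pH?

From K2 = [H⁺][CO3^2-]/[HCO3⁻]:  pH = pK2 − log₁₀([HCO3⁻]/[CO3^2-])
log₁₀(58.8) = +1.769
pH = 9.50 − (+1.769) = 7.73

pH = 7.73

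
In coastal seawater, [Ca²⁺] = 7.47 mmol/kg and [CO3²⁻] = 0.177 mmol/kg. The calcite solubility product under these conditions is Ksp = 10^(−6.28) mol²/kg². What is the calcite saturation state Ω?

Ω = 2.52

Ksp = 10^(−6.28) = 5.248×10^-7
Ω = [Ca²⁺][CO3²⁻]/Ksp = (7.47×10^-3)(0.177×10^-3) / 5.248×10^-7 = 2.52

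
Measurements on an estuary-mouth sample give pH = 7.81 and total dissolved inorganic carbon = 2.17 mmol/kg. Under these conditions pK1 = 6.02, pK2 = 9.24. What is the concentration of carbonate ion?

[CO3²⁻] = 0.0765 mmol/kg

α₂ = 1 / (1 + [H⁺]/K2 + [H⁺]²/(K1K2)) = 1 / (1 + 10^+1.43 + 10^-0.36)
   = 1 / (1 + 26.915 + 0.43652) = 1/28.352 = 0.03527
[CO3²⁻] = α₂ × DIC = 0.03527 × 2.17 = 0.0765 mmol/kg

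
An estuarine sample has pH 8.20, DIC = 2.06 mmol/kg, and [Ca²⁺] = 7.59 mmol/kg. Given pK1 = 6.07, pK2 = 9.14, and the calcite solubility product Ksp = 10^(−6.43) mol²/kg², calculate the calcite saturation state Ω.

Ω = 4.31

α₂ = 1 / (1 + [H⁺]/K2 + [H⁺]²/(K1K2)) = 1 / (1 + 10^+0.94 + 10^-1.19)
   = 1 / (1 + 8.7096 + 0.064565) = 1/9.7742 = 0.1023
[CO3²⁻] = α₂ × DIC = 0.1023 × 2.06 = 0.2108 mmol/kg
Ksp = 10^(−6.43) = 3.715×10^-7
Ω = [Ca²⁺][CO3²⁻]/Ksp = (7.59×10^-3)(2.108×10^-4) / 3.715×10^-7 = 4.31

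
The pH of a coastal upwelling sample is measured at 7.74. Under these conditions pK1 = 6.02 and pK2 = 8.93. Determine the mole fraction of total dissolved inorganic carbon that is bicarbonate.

α₁ = 1 / (1 + [H⁺]/K1 + K2/[H⁺]) = 1 / (1 + 10^-1.72 + 10^-1.19)
   = 1 / (1 + 0.019055 + 0.064565) = 1/1.0836 = 0.9228

α₁ = 0.923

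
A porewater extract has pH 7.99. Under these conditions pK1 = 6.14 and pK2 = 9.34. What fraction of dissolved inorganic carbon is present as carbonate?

α₂ = 1 / (1 + [H⁺]/K2 + [H⁺]²/(K1K2)) = 1 / (1 + 10^+1.35 + 10^-0.50)
   = 1 / (1 + 22.387 + 0.31623) = 1/23.703 = 0.04219

α₂ = 0.0422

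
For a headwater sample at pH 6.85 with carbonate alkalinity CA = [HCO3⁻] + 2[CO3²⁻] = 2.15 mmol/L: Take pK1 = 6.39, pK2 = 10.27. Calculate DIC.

DIC = 2.89 mmol/L

CA = [HCO3⁻] + 2[CO3²⁻] = (α₁ + 2α₂)·DIC
At pH 6.85: [H⁺]/K1 = 10^-0.46 = 0.34674, K2/[H⁺] = 10^-3.42 = 0.00038019
α₁ = 1/(1 + 0.34674 + 0.00038019) = 1/1.3471 = 0.7423; α₂ = α₁·K2/[H⁺] = 0.0002822
α₁ + 2α₂ = 0.7429
DIC = CA / (α₁ + 2α₂) = 2.15 / 0.7429 = 2.89 mmol/L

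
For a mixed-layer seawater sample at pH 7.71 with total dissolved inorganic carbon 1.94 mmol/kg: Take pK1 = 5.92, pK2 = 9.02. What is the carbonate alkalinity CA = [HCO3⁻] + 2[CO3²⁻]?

CA = [HCO3⁻] + 2[CO3²⁻] = (α₁ + 2α₂)·DIC
At pH 7.71: [H⁺]/K1 = 10^-1.79 = 0.016218, K2/[H⁺] = 10^-1.31 = 0.048978
α₁ = 1/(1 + 0.016218 + 0.048978) = 1/1.0652 = 0.9388; α₂ = α₁·K2/[H⁺] = 0.04598
α₁ + 2α₂ = 1.0308
CA = 1.0308 × 1.94 = 2.00 mmol/kg

CA = 2.00 mmol/kg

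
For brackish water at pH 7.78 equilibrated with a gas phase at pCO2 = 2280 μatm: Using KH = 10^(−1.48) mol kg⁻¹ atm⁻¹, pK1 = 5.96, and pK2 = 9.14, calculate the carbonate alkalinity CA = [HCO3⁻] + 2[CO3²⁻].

[CO2*] = KH · pCO2 = 10^(−1.48) × 2280×10^-6 = 7.550×10^-5 mol/kg
α₀ = 1/(1 + K1/[H⁺] + K1K2/[H⁺]²) = 1/(1 + 10^+1.82 + 10^+0.46) = 0.01430
DIC = [CO2*]/α₀ = 7.550×10^-5 / 0.01430 = 5.281 mmol/kg
CA = (α₁ + 2α₂)·DIC = (0.9445 + 2×0.04123) × 5.281 = 5.42 mmol/kg

CA = 5.42 mmol/kg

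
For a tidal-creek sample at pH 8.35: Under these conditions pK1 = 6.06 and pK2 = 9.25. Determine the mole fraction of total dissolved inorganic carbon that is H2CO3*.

α₀ = 0.00453

α₀ = 1 / (1 + K1/[H⁺] + K1K2/[H⁺]²) = 1 / (1 + 10^+2.29 + 10^+1.39)
   = 1 / (1 + 194.98 + 24.547) = 1/220.53 = 0.004534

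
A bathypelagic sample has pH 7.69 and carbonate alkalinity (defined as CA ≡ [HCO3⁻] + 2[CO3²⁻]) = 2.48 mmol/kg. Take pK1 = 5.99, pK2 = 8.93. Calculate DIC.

CA = [HCO3⁻] + 2[CO3²⁻] = (α₁ + 2α₂)·DIC
At pH 7.69: [H⁺]/K1 = 10^-1.70 = 0.019953, K2/[H⁺] = 10^-1.24 = 0.057544
α₁ = 1/(1 + 0.019953 + 0.057544) = 1/1.0775 = 0.9281; α₂ = α₁·K2/[H⁺] = 0.05341
α₁ + 2α₂ = 1.0349
DIC = CA / (α₁ + 2α₂) = 2.48 / 1.0349 = 2.40 mmol/kg

DIC = 2.40 mmol/kg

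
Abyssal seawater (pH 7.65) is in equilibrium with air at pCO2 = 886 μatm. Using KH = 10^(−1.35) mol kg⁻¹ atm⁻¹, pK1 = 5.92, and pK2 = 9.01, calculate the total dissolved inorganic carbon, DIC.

[CO2*] = KH · pCO2 = 10^(−1.35) × 886×10^-6 = 3.958×10^-5 mol/kg
α₀ = 1/(1 + K1/[H⁺] + K1K2/[H⁺]²) = 1/(1 + 10^+1.73 + 10^+0.37) = 0.01753
DIC = [CO2*]/α₀ = 3.958×10^-5 / 0.01753 = 2.26 mmol/kg

DIC = 2.26 mmol/kg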